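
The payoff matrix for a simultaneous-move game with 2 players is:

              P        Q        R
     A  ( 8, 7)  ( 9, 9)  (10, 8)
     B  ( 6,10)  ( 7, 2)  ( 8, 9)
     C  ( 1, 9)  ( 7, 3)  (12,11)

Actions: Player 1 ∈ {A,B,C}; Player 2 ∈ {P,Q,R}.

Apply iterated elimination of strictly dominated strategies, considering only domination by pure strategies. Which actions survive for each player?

P1 drop B (A beats it: P:8>6 Q:9>7 R:10>8)
P2 drop P (R beats it: A:8>7 C:11>9)
P1→{A,C} P2→{Q,R}

IESDS → P1:{A,C} P2:{Q,R}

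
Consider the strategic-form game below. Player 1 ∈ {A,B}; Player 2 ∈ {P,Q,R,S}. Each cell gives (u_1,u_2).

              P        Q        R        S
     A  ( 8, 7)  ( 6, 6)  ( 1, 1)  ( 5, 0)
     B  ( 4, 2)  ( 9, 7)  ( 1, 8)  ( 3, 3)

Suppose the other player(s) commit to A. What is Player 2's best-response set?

u_2(P vs A) = 7
u_2(Q vs A) = 6
u_2(R vs A) = 1
u_2(S vs A) = 0
max payoff 7 at {P}

argmax u_2 = {P}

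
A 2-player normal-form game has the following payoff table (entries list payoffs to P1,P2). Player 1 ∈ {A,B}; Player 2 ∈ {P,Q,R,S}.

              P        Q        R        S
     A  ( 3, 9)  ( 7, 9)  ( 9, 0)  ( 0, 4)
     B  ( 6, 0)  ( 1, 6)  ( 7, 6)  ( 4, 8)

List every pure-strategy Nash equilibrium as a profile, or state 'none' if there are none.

Nash profiles: (A,Q), (B,S)

(A,P): not NE [P1→B gives 6>3]
(A,Q): NE
(A,R): not NE [P2→Q gives 9>0]
(A,S): not NE [P1→B gives 4>0; P2→Q gives 9>4]
(B,P): not NE [P2→S gives 8>0]
(B,Q): not NE [P1→A gives 7>1; P2→S gives 8>6]
(B,R): not NE [P1→A gives 9>7; P2→S gives 8>6]
(B,S): NE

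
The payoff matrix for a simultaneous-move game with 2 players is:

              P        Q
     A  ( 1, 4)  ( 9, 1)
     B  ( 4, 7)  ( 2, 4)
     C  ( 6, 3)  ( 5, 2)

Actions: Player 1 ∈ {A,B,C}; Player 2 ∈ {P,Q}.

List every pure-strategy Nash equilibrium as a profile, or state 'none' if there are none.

PSNE = {(C,P)}

(A,P): not NE [P1→C gives 6>1]
(A,Q): not NE [P2→P gives 4>1]
(B,P): not NE [P1→C gives 6>4]
(B,Q): not NE [P1→A gives 9>2; P2→P gives 7>4]
(C,P): NE
(C,Q): not NE [P1→A gives 9>5; P2→P gives 3>2]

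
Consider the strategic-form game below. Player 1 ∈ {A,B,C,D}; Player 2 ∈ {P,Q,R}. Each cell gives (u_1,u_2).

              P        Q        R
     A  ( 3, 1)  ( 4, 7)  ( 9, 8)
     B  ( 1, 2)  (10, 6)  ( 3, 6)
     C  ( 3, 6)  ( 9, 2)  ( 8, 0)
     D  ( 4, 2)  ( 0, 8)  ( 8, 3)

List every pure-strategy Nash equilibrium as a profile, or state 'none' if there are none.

Nash profiles: (A,R), (B,Q)

(A,P): not NE [P1→D gives 4>3; P2→R gives 8>1]
(A,Q): not NE [P1→B gives 10>4; P2→R gives 8>7]
(A,R): NE
(B,P): not NE [P1→D gives 4>1; P2→R gives 6>2]
(B,Q): NE
(B,R): not NE [P1→A gives 9>3]
(C,P): not NE [P1→D gives 4>3]
(C,Q): not NE [P1→B gives 10>9; P2→P gives 6>2]
(C,R): not NE [P1→A gives 9>8; P2→P gives 6>0]
(D,P): not NE [P2→Q gives 8>2]
(D,Q): not NE [P1→B gives 10>0]
(D,R): not NE [P1→A gives 9>8; P2→Q gives 8>3]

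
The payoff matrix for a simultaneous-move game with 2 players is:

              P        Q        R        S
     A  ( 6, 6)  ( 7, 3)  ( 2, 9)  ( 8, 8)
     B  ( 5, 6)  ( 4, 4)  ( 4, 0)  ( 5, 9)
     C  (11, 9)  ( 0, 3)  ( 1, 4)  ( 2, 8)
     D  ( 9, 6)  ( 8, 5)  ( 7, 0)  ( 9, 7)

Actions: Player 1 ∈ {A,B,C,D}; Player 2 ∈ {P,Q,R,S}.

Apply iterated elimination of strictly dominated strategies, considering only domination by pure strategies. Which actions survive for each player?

IESDS → P1:{C,D} P2:{P,S}

P1 drop A (D beats it: P:9>6 Q:8>7 R:7>2 S:9>8)
P1 drop B (D beats it: P:9>5 Q:8>4 R:7>4 S:9>5)
P2 drop Q (P beats it: C:9>3 D:6>5)
P2 drop R (P beats it: C:9>4 D:6>0)
P1→{C,D} P2→{P,S}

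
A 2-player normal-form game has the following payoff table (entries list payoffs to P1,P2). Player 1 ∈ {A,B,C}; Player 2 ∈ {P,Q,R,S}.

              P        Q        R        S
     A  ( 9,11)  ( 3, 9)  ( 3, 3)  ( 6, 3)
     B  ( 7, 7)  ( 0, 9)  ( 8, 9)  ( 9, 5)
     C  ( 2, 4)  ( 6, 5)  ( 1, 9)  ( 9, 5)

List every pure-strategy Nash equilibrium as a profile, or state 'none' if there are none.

NE set: (A,P), (B,R)

(A,P): NE
(A,Q): not NE [P1→C gives 6>3; P2→P gives 11>9]
(A,R): not NE [P1→B gives 8>3; P2→P gives 11>3]
(A,S): not NE [P1→C gives 9>6; P2→P gives 11>3]
(B,P): not NE [P1→A gives 9>7; P2→R gives 9>7]
(B,Q): not NE [P1→C gives 6>0]
(B,R): NE
(B,S): not NE [P2→R gives 9>5]
(C,P): not NE [P1→A gives 9>2; P2→R gives 9>4]
(C,Q): not NE [P2→R gives 9>5]
(C,R): not NE [P1→B gives 8>1]
(C,S): not NE [P2→R gives 9>5]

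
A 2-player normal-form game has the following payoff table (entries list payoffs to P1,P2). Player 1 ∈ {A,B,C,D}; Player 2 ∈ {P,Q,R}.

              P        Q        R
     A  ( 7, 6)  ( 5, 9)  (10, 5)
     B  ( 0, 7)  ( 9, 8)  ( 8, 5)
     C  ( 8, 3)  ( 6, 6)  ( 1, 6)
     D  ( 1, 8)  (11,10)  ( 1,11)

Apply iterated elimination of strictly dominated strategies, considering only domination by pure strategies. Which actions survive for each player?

Remaining: P1:{A,B,D} P2:{Q,R}

P2 drop P (Q beats it: A:9>6 B:8>7 C:6>3 D:10>8)
P1 drop C (B beats it: Q:9>6 R:8>1)
P1→{A,B,D} P2→{Q,R}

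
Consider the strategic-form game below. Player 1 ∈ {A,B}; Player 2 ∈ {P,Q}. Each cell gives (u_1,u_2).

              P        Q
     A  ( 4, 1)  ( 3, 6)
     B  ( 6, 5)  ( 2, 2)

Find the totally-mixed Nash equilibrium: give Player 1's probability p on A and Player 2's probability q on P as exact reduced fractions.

P1 indiff ⇒ q·4+(1-q)·3 = q·6+(1-q)·2 ⇒ q(-2) = (1-q)(-1) ⇒ q = 1/3
P2 indiff ⇒ p·1+(1-p)·5 = p·6+(1-p)·2 ⇒ p(-5) = (1-p)(-3) ⇒ p = 3/8

(p,q) = (3/8, 1/3)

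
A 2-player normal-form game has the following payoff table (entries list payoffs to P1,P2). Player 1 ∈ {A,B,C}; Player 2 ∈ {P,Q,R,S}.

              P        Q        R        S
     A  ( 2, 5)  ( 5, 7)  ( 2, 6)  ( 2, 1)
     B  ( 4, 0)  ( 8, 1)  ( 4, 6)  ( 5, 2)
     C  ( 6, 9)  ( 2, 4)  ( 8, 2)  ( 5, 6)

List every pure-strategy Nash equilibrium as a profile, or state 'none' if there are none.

NE set: (C,P)

(A,P): not NE [P1→C gives 6>2; P2→Q gives 7>5]
(A,Q): not NE [P1→B gives 8>5]
(A,R): not NE [P1→C gives 8>2; P2→Q gives 7>6]
(A,S): not NE [P1→C gives 5>2; P2→Q gives 7>1]
(B,P): not NE [P1→C gives 6>4; P2→R gives 6>0]
(B,Q): not NE [P2→R gives 6>1]
(B,R): not NE [P1→C gives 8>4]
(B,S): not NE [P2→R gives 6>2]
(C,P): NE
(C,Q): not NE [P1→B gives 8>2; P2→P gives 9>4]
(C,R): not NE [P2→P gives 9>2]
(C,S): not NE [P2→P gives 9>6]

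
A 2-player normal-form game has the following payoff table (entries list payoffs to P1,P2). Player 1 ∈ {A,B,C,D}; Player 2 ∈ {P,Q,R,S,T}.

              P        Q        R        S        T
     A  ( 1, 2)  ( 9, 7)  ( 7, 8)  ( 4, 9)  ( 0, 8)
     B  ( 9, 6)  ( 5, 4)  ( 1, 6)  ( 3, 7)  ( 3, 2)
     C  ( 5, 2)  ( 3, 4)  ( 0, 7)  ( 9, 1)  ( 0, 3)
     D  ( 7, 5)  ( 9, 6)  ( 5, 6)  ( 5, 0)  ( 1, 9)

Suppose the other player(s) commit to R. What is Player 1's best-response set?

u_1(A vs R) = 7
u_1(B vs R) = 1
u_1(C vs R) = 0
u_1(D vs R) = 5
max payoff 7 at {A}

P1 best: {A}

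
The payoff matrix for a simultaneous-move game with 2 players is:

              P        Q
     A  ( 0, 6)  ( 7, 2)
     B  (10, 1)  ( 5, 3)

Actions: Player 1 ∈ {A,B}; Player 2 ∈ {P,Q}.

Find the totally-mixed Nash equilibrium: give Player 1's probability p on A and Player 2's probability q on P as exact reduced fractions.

(p,q) = (1/3, 1/6)

P1 indiff ⇒ q·0+(1-q)·7 = q·10+(1-q)·5 ⇒ q(-10) = (1-q)(-2) ⇒ q = 1/6
P2 indiff ⇒ p·6+(1-p)·1 = p·2+(1-p)·3 ⇒ p(4) = (1-p)(2) ⇒ p = 1/3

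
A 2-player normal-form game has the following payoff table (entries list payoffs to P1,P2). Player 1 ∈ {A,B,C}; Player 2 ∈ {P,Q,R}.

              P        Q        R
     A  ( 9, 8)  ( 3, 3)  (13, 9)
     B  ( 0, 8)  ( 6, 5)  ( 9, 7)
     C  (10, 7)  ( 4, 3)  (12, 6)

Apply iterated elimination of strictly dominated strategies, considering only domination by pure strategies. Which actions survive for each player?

P2 drop Q (P beats it: A:8>3 B:8>5 C:7>3)
P1 drop B (A beats it: P:9>0 R:13>9)
P1→{A,C} P2→{P,R}

Survivors P1:{A,C} P2:{P,R}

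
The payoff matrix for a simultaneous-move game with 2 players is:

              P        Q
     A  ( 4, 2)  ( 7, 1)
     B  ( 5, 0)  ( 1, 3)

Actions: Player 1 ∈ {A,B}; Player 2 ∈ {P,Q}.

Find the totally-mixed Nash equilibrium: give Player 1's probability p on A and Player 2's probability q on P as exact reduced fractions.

P1 mixes 3/4 on A; P2 mixes 6/7 on P

P1 indiff ⇒ q·4+(1-q)·7 = q·5+(1-q)·1 ⇒ q(-1) = (1-q)(-6) ⇒ q = 6/7
P2 indiff ⇒ p·2+(1-p)·0 = p·1+(1-p)·3 ⇒ p(1) = (1-p)(3) ⇒ p = 3/4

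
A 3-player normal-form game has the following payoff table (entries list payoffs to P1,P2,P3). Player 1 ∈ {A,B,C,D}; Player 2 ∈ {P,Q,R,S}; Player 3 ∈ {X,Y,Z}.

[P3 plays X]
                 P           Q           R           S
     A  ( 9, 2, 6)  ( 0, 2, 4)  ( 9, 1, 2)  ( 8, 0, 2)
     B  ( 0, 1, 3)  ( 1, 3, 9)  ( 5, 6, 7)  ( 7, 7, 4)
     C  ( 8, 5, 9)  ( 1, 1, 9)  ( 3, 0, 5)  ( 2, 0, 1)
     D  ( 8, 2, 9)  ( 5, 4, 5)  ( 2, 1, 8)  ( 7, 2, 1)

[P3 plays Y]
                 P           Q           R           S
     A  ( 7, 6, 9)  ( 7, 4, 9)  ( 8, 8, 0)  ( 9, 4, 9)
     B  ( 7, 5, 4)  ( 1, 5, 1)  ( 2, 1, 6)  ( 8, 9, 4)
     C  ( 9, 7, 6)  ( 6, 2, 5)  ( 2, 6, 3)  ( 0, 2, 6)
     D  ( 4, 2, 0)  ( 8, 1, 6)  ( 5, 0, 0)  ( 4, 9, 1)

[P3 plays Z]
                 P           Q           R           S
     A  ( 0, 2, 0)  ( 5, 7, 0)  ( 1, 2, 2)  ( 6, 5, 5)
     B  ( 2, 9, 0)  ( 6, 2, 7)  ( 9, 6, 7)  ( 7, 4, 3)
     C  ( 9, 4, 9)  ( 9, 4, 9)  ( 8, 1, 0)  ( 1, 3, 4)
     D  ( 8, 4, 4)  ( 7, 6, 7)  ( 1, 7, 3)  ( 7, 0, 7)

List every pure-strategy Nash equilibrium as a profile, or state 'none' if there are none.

(A,P,X): not NE [P3→Y gives 9>6]
(A,P,Y): not NE [P1→C gives 9>7; P2→R gives 8>6]
(A,P,Z): not NE [P1→C gives 9>0; P2→Q gives 7>2; P3→Y gives 9>0]
(A,Q,X): not NE [P1→D gives 5>0; P3→Y gives 9>4]
(A,Q,Y): not NE [P1→D gives 8>7; P2→R gives 8>4]
(A,Q,Z): not NE [P1→C gives 9>5; P3→Y gives 9>0]
(A,R,X): not NE [P2→Q gives 2>1]
(A,R,Y): not NE [P3→Z gives 2>0]
(A,R,Z): not NE [P1→B gives 9>1; P2→Q gives 7>2]
(A,S,X): not NE [P2→Q gives 2>0; P3→Y gives 9>2]
(A,S,Y): not NE [P2→R gives 8>4]
(A,S,Z): not NE [P1→D gives 7>6; P2→Q gives 7>5; P3→Y gives 9>5]
(B,P,X): not NE [P1→A gives 9>0; P2→S gives 7>1; P3→Y gives 4>3]
(B,P,Y): not NE [P1→C gives 9>7; P2→S gives 9>5]
(B,P,Z): not NE [P1→C gives 9>2; P3→Y gives 4>0]
(B,Q,X): not NE [P1→D gives 5>1; P2→S gives 7>3]
(B,Q,Y): not NE [P1→D gives 8>1; P2→S gives 9>5; P3→X gives 9>1]
(B,Q,Z): not NE [P1→C gives 9>6; P2→P gives 9>2; P3→X gives 9>7]
(B,R,X): not NE [P1→A gives 9>5; P2→S gives 7>6]
(B,R,Y): not NE [P1→A gives 8>2; P2→S gives 9>1; P3→Z gives 7>6]
(B,R,Z): not NE [P2→P gives 9>6]
(B,S,X): not NE [P1→A gives 8>7]
(B,S,Y): not NE [P1→A gives 9>8]
(B,S,Z): not NE [P2→P gives 9>4; P3→Y gives 4>3]
(C,P,X): not NE [P1→A gives 9>8]
(C,P,Y): not NE [P3→Z gives 9>6]
(C,P,Z): NE
(C,Q,X): not NE [P1→D gives 5>1; P2→P gives 5>1]
(C,Q,Y): not NE [P1→D gives 8>6; P2→P gives 7>2; P3→Z gives 9>5]
(C,Q,Z): NE
(C,R,X): not NE [P1→A gives 9>3; P2→P gives 5>0]
(C,R,Y): not NE [P1→A gives 8>2; P2→P gives 7>6; P3→X gives 5>3]
(C,R,Z): not NE [P1→B gives 9>8; P2→Q gives 4>1; P3→X gives 5>0]
(C,S,X): not NE [P1→A gives 8>2; P2→P gives 5>0; P3→Y gives 6>1]
(C,S,Y): not NE [P1→A gives 9>0; P2→P gives 7>2]
(C,S,Z): not NE [P1→D gives 7>1; P2→Q gives 4>3; P3→Y gives 6>4]
(D,P,X): not NE [P1→A gives 9>8; P2→Q gives 4>2]
(D,P,Y): not NE [P1→C gives 9>4; P2→S gives 9>2; P3→X gives 9>0]
(D,P,Z): not NE [P1→C gives 9>8; P2→R gives 7>4; P3→X gives 9>4]
(D,Q,X): not NE [P3→Z gives 7>5]
(D,Q,Y): not NE [P2→S gives 9>1; P3→Z gives 7>6]
(D,Q,Z): not NE [P1→C gives 9>7; P2→R gives 7>6]
(D,R,X): not NE [P1→A gives 9>2; P2→Q gives 4>1]
(D,R,Y): not NE [P1→A gives 8>5; P2→S gives 9>0; P3→X gives 8>0]
(D,R,Z): not NE [P1→B gives 9>1; P3→X gives 8>3]
(D,S,X): not NE [P1→A gives 8>7; P2→Q gives 4>2; P3→Z gives 7>1]
(D,S,Y): not NE [P1→A gives 9>4; P3→Z gives 7>1]
(D,S,Z): not NE [P2→R gives 7>0]

PSNE = {(C,P,Z), (C,Q,Z)}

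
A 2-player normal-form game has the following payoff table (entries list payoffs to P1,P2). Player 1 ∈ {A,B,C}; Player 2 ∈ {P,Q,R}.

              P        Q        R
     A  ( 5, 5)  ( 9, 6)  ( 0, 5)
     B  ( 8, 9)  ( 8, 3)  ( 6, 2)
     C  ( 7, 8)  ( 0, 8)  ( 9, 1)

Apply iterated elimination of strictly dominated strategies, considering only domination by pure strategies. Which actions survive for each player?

P2 drop R (Q beats it: A:6>5 B:3>2 C:8>1)
P1 drop C (B beats it: P:8>7 Q:8>0)
P1→{A,B} P2→{P,Q}

IESDS → P1:{A,B} P2:{P,Q}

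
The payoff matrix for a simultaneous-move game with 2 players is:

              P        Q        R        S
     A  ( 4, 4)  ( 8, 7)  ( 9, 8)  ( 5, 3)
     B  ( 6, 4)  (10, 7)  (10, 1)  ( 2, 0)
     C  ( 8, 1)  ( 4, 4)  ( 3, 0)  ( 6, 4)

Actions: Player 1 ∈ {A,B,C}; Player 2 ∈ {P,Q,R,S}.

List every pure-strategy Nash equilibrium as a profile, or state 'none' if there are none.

NE set: (B,Q), (C,S)

(A,P): not NE [P1→C gives 8>4; P2→R gives 8>4]
(A,Q): not NE [P1→B gives 10>8; P2→R gives 8>7]
(A,R): not NE [P1→B gives 10>9]
(A,S): not NE [P1→C gives 6>5; P2→R gives 8>3]
(B,P): not NE [P1→C gives 8>6; P2→Q gives 7>4]
(B,Q): NE
(B,R): not NE [P2→Q gives 7>1]
(B,S): not NE [P1→C gives 6>2; P2→Q gives 7>0]
(C,P): not NE [P2→S gives 4>1]
(C,Q): not NE [P1→B gives 10>4]
(C,R): not NE [P1→B gives 10>3; P2→S gives 4>0]
(C,S): NE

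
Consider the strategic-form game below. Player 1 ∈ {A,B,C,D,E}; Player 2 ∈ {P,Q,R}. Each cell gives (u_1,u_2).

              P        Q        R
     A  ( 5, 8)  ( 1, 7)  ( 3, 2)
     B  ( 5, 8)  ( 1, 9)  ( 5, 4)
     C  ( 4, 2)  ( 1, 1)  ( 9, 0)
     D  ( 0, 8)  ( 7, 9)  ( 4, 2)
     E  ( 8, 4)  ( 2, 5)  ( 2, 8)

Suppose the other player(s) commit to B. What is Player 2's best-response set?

argmax u_2 = {Q}

u_2(P vs B) = 8
u_2(Q vs B) = 9
u_2(R vs B) = 4
max payoff 9 at {Q}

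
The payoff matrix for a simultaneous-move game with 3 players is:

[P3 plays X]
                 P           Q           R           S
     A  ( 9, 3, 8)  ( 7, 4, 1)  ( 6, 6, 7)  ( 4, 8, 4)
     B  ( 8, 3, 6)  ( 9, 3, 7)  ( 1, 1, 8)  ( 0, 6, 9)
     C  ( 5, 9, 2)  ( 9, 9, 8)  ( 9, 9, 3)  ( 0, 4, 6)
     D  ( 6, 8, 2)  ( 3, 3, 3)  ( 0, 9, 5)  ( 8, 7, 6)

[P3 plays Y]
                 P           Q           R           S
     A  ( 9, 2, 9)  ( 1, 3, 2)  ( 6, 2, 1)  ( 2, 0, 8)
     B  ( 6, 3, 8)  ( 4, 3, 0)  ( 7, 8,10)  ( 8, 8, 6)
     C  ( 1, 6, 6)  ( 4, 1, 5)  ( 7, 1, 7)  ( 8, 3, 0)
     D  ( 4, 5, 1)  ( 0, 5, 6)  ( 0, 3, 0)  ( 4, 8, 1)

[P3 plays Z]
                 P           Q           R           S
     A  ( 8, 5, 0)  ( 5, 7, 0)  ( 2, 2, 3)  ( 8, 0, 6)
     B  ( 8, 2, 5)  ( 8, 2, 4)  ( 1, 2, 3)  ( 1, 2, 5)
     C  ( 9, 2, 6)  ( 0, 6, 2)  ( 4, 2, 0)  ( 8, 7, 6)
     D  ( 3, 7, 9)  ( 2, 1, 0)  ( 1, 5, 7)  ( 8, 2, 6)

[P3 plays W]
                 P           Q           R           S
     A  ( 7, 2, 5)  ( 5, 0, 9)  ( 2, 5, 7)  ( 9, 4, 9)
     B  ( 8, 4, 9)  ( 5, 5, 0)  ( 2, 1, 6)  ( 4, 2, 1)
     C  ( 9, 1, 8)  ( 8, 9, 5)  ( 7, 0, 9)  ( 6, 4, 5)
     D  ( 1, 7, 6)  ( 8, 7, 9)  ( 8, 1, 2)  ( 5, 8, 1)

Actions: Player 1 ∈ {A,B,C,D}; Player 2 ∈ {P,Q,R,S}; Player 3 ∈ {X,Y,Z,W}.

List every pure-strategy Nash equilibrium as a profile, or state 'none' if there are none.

PSNE = {(B,R,Y), (C,Q,X), (C,S,Z)}

(A,P,X): not NE [P2→S gives 8>3; P3→Y gives 9>8]
(A,P,Y): not NE [P2→Q gives 3>2]
(A,P,Z): not NE [P1→C gives 9>8; P2→Q gives 7>5; P3→Y gives 9>0]
(A,P,W): not NE [P1→C gives 9>7; P2→R gives 5>2; P3→Y gives 9>5]
(A,Q,X): not NE [P1→C gives 9>7; P2→S gives 8>4; P3→W gives 9>1]
(A,Q,Y): not NE [P1→C gives 4>1; P3→W gives 9>2]
(A,Q,Z): not NE [P1→B gives 8>5; P3→W gives 9>0]
(A,Q,W): not NE [P1→D gives 8>5; P2→R gives 5>0]
(A,R,X): not NE [P1→C gives 9>6; P2→S gives 8>6]
(A,R,Y): not NE [P1→C gives 7>6; P2→Q gives 3>2; P3→W gives 7>1]
(A,R,Z): not NE [P1→C gives 4>2; P2→Q gives 7>2; P3→W gives 7>3]
(A,R,W): not NE [P1→D gives 8>2]
(A,S,X): not NE [P1→D gives 8>4; P3→W gives 9>4]
(A,S,Y): not NE [P1→C gives 8>2; P2→Q gives 3>0; P3→W gives 9>8]
(A,S,Z): not NE [P2→Q gives 7>0; P3→W gives 9>6]
(A,S,W): not NE [P2→R gives 5>4]
(B,P,X): not NE [P1→A gives 9>8; P2→S gives 6>3; P3→W gives 9>6]
(B,P,Y): not NE [P1→A gives 9>6; P2→S gives 8>3; P3→W gives 9>8]
(B,P,Z): not NE [P1→C gives 9>8; P3→W gives 9>5]
(B,P,W): not NE [P1→C gives 9>8; P2→Q gives 5>4]
(B,Q,X): not NE [P2→S gives 6>3]
(B,Q,Y): not NE [P2→S gives 8>3; P3→X gives 7>0]
(B,Q,Z): not NE [P3→X gives 7>4]
(B,Q,W): not NE [P1→D gives 8>5; P3→X gives 7>0]
(B,R,X): not NE [P1→C gives 9>1; P2→S gives 6>1; P3→Y gives 10>8]
(B,R,Y): NE
(B,R,Z): not NE [P1→C gives 4>1; P3→Y gives 10>3]
(B,R,W): not NE [P1→D gives 8>2; P2→Q gives 5>1; P3→Y gives 10>6]
(B,S,X): not NE [P1→D gives 8>0]
(B,S,Y): not NE [P3→X gives 9>6]
(B,S,Z): not NE [P1→D gives 8>1; P3→X gives 9>5]
(B,S,W): not NE [P1→A gives 9>4; P2→Q gives 5>2; P3→X gives 9>1]
(C,P,X): not NE [P1→A gives 9>5; P3→W gives 8>2]
(C,P,Y): not NE [P1→A gives 9>1; P3→W gives 8>6]
(C,P,Z): not NE [P2→S gives 7>2; P3→W gives 8>6]
(C,P,W): not NE [P2→Q gives 9>1]
(C,Q,X): NE
(C,Q,Y): not NE [P2→P gives 6>1; P3→X gives 8>5]
(C,Q,Z): not NE [P1→B gives 8>0; P2→S gives 7>6; P3→X gives 8>2]
(C,Q,W): not NE [P3→X gives 8>5]
(C,R,X): not NE [P3→W gives 9>3]
(C,R,Y): not NE [P2→P gives 6>1; P3→W gives 9>7]
(C,R,Z): not NE [P2→S gives 7>2; P3→W gives 9>0]
(C,R,W): not NE [P1→D gives 8>7; P2→Q gives 9>0]
(C,S,X): not NE [P1→D gives 8>0; P2→R gives 9>4]
(C,S,Y): not NE [P2→P gives 6>3; P3→Z gives 6>0]
(C,S,Z): NE
(C,S,W): not NE [P1→A gives 9>6; P2→Q gives 9>4; P3→Z gives 6>5]
(D,P,X): not NE [P1→A gives 9>6; P2→R gives 9>8; P3→Z gives 9>2]
(D,P,Y): not NE [P1→A gives 9>4; P2→S gives 8>5; P3→Z gives 9>1]
(D,P,Z): not NE [P1→C gives 9>3]
(D,P,W): not NE [P1→C gives 9>1; P2→S gives 8>7; P3→Z gives 9>6]
(D,Q,X): not NE [P1→C gives 9>3; P2→R gives 9>3; P3→W gives 9>3]
(D,Q,Y): not NE [P1→C gives 4>0; P2→S gives 8>5; P3→W gives 9>6]
(D,Q,Z): not NE [P1→B gives 8>2; P2→P gives 7>1; P3→W gives 9>0]
(D,Q,W): not NE [P2→S gives 8>7]
(D,R,X): not NE [P1→C gives 9>0; P3→Z gives 7>5]
(D,R,Y): not NE [P1→C gives 7>0; P2→S gives 8>3; P3→Z gives 7>0]
(D,R,Z): not NE [P1→C gives 4>1; P2→P gives 7>5]
(D,R,W): not NE [P2→S gives 8>1; P3→Z gives 7>2]
(D,S,X): not NE [P2→R gives 9>7]
(D,S,Y): not NE [P1→C gives 8>4; P3→Z gives 6>1]
(D,S,Z): not NE [P2→P gives 7>2]
(D,S,W): not NE [P1→A gives 9>5; P3→Z gives 6>1]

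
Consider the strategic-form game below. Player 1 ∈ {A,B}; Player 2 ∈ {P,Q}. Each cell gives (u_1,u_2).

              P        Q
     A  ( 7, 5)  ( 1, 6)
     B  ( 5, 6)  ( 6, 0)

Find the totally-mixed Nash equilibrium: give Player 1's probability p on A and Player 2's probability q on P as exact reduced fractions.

P1 indiff ⇒ q·7+(1-q)·1 = q·5+(1-q)·6 ⇒ q(2) = (1-q)(5) ⇒ q = 5/7
P2 indiff ⇒ p·5+(1-p)·6 = p·6+(1-p)·0 ⇒ p(-1) = (1-p)(-6) ⇒ p = 6/7

p=6/7, q=5/7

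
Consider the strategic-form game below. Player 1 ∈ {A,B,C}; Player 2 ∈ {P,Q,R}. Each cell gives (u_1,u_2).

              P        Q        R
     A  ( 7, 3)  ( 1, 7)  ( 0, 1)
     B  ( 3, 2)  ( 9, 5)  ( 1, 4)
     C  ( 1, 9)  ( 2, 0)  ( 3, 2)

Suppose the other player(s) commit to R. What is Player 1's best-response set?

argmax u_1 = {C}

u_1(A vs R) = 0
u_1(B vs R) = 1
u_1(C vs R) = 3
max payoff 3 at {C}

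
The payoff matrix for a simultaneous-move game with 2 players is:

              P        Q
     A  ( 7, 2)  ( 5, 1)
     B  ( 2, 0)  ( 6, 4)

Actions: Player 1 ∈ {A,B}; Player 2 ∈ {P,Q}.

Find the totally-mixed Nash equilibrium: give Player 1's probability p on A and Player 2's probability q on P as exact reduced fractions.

P1 indiff ⇒ q·7+(1-q)·5 = q·2+(1-q)·6 ⇒ q(5) = (1-q)(1) ⇒ q = 1/6
P2 indiff ⇒ p·2+(1-p)·0 = p·1+(1-p)·4 ⇒ p(1) = (1-p)(4) ⇒ p = 4/5

(p,q) = (4/5, 1/6)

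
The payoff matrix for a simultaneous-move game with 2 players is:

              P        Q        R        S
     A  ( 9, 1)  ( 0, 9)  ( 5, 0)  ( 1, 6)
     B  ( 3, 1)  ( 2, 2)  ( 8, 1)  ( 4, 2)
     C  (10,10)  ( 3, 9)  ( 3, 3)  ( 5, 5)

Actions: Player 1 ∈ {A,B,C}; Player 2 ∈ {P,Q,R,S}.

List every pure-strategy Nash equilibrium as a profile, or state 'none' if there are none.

Nash profiles: (C,P)

(A,P): not NE [P1→C gives 10>9; P2→Q gives 9>1]
(A,Q): not NE [P1→C gives 3>0]
(A,R): not NE [P1→B gives 8>5; P2→Q gives 9>0]
(A,S): not NE [P1→C gives 5>1; P2→Q gives 9>6]
(B,P): not NE [P1→C gives 10>3; P2→S gives 2>1]
(B,Q): not NE [P1→C gives 3>2]
(B,R): not NE [P2→S gives 2>1]
(B,S): not NE [P1→C gives 5>4]
(C,P): NE
(C,Q): not NE [P2→P gives 10>9]
(C,R): not NE [P1→B gives 8>3; P2→P gives 10>3]
(C,S): not NE [P2→P gives 10>5]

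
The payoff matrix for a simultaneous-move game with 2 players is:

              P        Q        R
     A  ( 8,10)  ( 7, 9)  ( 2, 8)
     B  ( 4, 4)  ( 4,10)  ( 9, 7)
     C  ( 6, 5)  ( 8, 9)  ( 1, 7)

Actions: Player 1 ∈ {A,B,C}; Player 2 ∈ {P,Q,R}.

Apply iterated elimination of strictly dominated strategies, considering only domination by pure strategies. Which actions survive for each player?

Remaining: P1:{A,C} P2:{P,Q}

P2 drop R (Q beats it: A:9>8 B:10>7 C:9>7)
P1 drop B (A beats it: P:8>4 Q:7>4)
P1→{A,C} P2→{P,Q}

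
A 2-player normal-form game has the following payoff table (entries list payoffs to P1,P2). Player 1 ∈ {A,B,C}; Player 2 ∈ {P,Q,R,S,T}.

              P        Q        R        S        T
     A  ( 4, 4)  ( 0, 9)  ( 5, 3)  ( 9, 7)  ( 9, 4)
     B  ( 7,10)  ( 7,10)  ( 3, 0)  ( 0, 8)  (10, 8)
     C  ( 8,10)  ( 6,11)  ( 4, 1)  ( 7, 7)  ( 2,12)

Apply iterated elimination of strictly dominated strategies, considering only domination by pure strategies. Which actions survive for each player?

P2 drop R (P beats it: A:4>3 B:10>0 C:10>1)
P2 drop S (Q beats it: A:9>7 B:10>8 C:11>7)
P1 drop A (B beats it: P:7>4 Q:7>0 T:10>9)
P1→{B,C} P2→{P,Q,T}

IESDS → P1:{B,C} P2:{P,Q,T}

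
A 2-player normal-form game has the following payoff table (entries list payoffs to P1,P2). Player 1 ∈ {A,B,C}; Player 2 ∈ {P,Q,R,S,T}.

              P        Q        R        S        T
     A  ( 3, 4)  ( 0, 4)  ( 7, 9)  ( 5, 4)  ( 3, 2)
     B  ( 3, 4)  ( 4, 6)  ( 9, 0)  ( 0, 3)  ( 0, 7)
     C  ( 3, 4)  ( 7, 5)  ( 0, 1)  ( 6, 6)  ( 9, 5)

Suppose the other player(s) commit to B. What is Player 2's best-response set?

BR_2 = {T}

u_2(P vs B) = 4
u_2(Q vs B) = 6
u_2(R vs B) = 0
u_2(S vs B) = 3
u_2(T vs B) = 7
max payoff 7 at {T}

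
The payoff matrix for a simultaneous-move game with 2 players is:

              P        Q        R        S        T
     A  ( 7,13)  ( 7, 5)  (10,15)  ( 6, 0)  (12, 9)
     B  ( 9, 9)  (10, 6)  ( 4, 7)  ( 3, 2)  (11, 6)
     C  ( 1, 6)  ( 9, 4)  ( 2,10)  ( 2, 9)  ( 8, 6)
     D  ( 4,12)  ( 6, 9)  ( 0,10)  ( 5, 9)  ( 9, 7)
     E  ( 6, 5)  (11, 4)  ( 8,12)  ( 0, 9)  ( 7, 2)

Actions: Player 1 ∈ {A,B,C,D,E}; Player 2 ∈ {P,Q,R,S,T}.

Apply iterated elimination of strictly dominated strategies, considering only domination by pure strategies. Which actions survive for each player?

Remaining: P1:{A,B} P2:{P,R}

P1 drop C (B beats it: P:9>1 Q:10>9 R:4>2 S:3>2 T:11>8)
P1 drop D (A beats it: P:7>4 Q:7>6 R:10>0 S:6>5 T:12>9)
P2 drop Q (P beats it: A:13>5 B:9>6 E:5>4)
P1 drop E (A beats it: P:7>6 R:10>8 S:6>0 T:12>7)
P2 drop S (P beats it: A:13>0 B:9>2)
P2 drop T (P beats it: A:13>9 B:9>6)
P1→{A,B} P2→{P,R}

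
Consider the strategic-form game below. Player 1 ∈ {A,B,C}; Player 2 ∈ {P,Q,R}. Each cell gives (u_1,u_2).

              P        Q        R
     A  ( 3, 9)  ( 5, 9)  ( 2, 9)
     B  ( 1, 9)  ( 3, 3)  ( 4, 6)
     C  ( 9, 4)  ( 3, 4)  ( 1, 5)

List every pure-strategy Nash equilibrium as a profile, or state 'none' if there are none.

(A,P): not NE [P1→C gives 9>3]
(A,Q): NE
(A,R): not NE [P1→B gives 4>2]
(B,P): not NE [P1→C gives 9>1]
(B,Q): not NE [P1→A gives 5>3; P2→P gives 9>3]
(B,R): not NE [P2→P gives 9>6]
(C,P): not NE [P2→R gives 5>4]
(C,Q): not NE [P1→A gives 5>3; P2→R gives 5>4]
(C,R): not NE [P1→B gives 4>1]

PSNE = {(A,Q)}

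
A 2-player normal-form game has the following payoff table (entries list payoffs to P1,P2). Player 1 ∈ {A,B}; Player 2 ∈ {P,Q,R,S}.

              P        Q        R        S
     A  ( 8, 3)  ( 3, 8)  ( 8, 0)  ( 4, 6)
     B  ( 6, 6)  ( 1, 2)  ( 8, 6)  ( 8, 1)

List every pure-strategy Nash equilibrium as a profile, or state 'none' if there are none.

(A,P): not NE [P2→Q gives 8>3]
(A,Q): NE
(A,R): not NE [P2→Q gives 8>0]
(A,S): not NE [P1→B gives 8>4; P2→Q gives 8>6]
(B,P): not NE [P1→A gives 8>6]
(B,Q): not NE [P1→A gives 3>1; P2→R gives 6>2]
(B,R): NE
(B,S): not NE [P2→R gives 6>1]

PSNE = {(A,Q), (B,R)}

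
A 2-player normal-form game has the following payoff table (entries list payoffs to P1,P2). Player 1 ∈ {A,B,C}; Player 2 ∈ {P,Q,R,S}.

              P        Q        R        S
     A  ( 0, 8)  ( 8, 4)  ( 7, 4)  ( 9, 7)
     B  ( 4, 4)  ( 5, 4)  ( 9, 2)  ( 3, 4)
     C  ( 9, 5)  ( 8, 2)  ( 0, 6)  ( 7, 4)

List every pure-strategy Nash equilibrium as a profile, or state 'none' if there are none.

Equilibria: none

(A,P): not NE [P1→C gives 9>0]
(A,Q): not NE [P2→P gives 8>4]
(A,R): not NE [P1→B gives 9>7; P2→P gives 8>4]
(A,S): not NE [P2→P gives 8>7]
(B,P): not NE [P1→C gives 9>4]
(B,Q): not NE [P1→C gives 8>5]
(B,R): not NE [P2→S gives 4>2]
(B,S): not NE [P1→A gives 9>3]
(C,P): not NE [P2→R gives 6>5]
(C,Q): not NE [P2→R gives 6>2]
(C,R): not NE [P1→B gives 9>0]
(C,S): not NE [P1→A gives 9>7; P2→R gives 6>4]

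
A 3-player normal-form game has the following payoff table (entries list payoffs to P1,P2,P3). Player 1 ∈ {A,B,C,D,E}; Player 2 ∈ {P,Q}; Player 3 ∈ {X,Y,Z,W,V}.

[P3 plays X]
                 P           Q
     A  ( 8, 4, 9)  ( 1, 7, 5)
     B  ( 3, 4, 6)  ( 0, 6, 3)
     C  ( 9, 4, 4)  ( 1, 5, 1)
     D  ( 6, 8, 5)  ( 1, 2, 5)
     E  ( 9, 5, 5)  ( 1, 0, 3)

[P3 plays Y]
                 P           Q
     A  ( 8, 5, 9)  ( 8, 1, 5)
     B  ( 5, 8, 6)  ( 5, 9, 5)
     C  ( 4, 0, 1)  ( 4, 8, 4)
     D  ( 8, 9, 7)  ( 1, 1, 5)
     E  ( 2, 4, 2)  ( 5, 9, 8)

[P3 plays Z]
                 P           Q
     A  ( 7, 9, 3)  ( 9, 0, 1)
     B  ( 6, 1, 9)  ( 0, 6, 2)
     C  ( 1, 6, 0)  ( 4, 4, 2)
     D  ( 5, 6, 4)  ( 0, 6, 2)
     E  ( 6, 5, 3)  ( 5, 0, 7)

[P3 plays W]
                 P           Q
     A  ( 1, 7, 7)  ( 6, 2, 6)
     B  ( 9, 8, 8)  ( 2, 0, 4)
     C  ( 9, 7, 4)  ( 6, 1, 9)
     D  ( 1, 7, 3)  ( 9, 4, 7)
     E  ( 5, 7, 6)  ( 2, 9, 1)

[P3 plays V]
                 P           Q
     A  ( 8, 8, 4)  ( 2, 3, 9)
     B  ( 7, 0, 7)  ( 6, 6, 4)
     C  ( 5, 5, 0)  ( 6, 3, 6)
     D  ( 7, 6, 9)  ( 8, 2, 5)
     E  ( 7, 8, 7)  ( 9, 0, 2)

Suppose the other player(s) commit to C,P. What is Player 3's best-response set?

u_3(X vs C,P) = 4
u_3(Y vs C,P) = 1
u_3(Z vs C,P) = 0
u_3(W vs C,P) = 4
u_3(V vs C,P) = 0
max payoff 4 at {X,W}

argmax u_3 = {X,W}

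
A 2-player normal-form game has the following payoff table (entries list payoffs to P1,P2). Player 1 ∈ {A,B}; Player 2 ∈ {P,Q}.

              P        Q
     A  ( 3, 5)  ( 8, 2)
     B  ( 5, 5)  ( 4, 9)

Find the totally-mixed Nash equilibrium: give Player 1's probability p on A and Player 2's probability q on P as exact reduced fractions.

P1 indiff ⇒ q·3+(1-q)·8 = q·5+(1-q)·4 ⇒ q(-2) = (1-q)(-4) ⇒ q = 2/3
P2 indiff ⇒ p·5+(1-p)·5 = p·2+(1-p)·9 ⇒ p(3) = (1-p)(4) ⇒ p = 4/7

P1 mixes 4/7 on A; P2 mixes 2/3 on P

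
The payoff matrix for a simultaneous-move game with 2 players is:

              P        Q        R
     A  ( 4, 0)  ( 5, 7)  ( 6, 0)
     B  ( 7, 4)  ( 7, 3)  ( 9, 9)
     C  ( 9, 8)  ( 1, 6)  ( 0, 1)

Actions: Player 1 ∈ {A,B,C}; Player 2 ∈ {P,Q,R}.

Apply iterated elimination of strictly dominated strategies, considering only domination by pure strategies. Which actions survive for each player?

Survivors P1:{B,C} P2:{P,R}

P1 drop A (B beats it: P:7>4 Q:7>5 R:9>6)
P2 drop Q (P beats it: B:4>3 C:8>6)
P1→{B,C} P2→{P,R}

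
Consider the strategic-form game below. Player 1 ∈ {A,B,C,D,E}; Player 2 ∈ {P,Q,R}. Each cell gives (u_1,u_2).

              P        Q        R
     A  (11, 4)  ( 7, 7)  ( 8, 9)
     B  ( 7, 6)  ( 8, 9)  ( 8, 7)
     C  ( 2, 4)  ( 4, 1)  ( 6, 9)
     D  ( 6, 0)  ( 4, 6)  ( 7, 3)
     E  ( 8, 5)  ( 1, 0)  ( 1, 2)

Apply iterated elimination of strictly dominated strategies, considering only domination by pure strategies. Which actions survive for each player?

Survivors P1:{A,B} P2:{Q,R}

P1 drop C (A beats it: P:11>2 Q:7>4 R:8>6)
P1 drop D (A beats it: P:11>6 Q:7>4 R:8>7)
P1 drop E (A beats it: P:11>8 Q:7>1 R:8>1)
P2 drop P (Q beats it: A:7>4 B:9>6)
P1→{A,B} P2→{Q,R}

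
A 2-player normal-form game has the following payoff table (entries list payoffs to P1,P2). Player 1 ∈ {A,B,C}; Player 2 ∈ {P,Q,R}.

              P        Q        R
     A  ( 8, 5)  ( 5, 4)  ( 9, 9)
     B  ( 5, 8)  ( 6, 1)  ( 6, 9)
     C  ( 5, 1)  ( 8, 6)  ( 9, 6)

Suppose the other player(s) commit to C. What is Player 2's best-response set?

P2 best: {Q,R}

u_2(P vs C) = 1
u_2(Q vs C) = 6
u_2(R vs C) = 6
max payoff 6 at {Q,R}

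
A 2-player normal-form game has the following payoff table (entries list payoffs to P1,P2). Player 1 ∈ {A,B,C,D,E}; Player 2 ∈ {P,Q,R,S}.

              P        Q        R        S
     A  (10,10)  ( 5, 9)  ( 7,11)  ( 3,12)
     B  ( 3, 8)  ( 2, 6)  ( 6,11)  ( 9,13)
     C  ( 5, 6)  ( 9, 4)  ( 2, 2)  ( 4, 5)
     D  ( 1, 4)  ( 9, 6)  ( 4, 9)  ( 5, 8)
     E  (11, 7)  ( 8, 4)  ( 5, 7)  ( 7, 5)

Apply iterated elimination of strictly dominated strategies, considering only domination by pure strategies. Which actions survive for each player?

IESDS → P1:{A,B,E} P2:{P,R,S}

P2 drop Q (S beats it: A:12>9 B:13>6 C:5>4 D:8>6 E:5>4)
P1 drop C (E beats it: P:11>5 R:5>2 S:7>4)
P1 drop D (B beats it: P:3>1 R:6>4 S:9>5)
P1→{A,B,E} P2→{P,R,S}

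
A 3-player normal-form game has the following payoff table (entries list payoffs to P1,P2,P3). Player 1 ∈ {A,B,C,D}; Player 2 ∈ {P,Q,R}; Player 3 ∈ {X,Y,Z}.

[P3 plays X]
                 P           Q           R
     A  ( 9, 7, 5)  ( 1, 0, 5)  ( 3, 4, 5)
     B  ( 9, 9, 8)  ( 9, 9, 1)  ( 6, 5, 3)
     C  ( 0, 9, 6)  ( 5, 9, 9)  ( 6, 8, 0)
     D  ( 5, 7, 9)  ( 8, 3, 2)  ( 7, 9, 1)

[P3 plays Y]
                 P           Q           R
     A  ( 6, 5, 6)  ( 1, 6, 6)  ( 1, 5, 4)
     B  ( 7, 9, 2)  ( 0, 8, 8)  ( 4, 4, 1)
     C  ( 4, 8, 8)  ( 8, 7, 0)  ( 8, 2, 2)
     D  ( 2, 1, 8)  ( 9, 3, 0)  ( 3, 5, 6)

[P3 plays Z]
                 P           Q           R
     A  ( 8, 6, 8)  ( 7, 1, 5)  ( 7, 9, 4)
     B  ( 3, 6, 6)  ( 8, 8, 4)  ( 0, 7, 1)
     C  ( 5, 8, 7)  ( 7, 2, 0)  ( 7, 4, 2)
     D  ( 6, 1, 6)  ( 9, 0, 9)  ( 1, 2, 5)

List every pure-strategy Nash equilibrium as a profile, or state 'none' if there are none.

(A,P,X): not NE [P3→Z gives 8>5]
(A,P,Y): not NE [P1→B gives 7>6; P2→Q gives 6>5; P3→Z gives 8>6]
(A,P,Z): not NE [P2→R gives 9>6]
(A,Q,X): not NE [P1→B gives 9>1; P2→P gives 7>0; P3→Y gives 6>5]
(A,Q,Y): not NE [P1→D gives 9>1]
(A,Q,Z): not NE [P1→D gives 9>7; P2→R gives 9>1; P3→Y gives 6>5]
(A,R,X): not NE [P1→D gives 7>3; P2→P gives 7>4]
(A,R,Y): not NE [P1→C gives 8>1; P2→Q gives 6>5; P3→X gives 5>4]
(A,R,Z): not NE [P3→X gives 5>4]
(B,P,X): NE
(B,P,Y): not NE [P3→X gives 8>2]
(B,P,Z): not NE [P1→A gives 8>3; P2→Q gives 8>6; P3→X gives 8>6]
(B,Q,X): not NE [P3→Y gives 8>1]
(B,Q,Y): not NE [P1→D gives 9>0; P2→P gives 9>8]
(B,Q,Z): not NE [P1→D gives 9>8; P3→Y gives 8>4]
(B,R,X): not NE [P1→D gives 7>6; P2→Q gives 9>5]
(B,R,Y): not NE [P1→C gives 8>4; P2→P gives 9>4; P3→X gives 3>1]
(B,R,Z): not NE [P1→C gives 7>0; P2→Q gives 8>7; P3→X gives 3>1]
(C,P,X): not NE [P1→B gives 9>0; P3→Y gives 8>6]
(C,P,Y): not NE [P1→B gives 7>4]
(C,P,Z): not NE [P1→A gives 8>5; P3→Y gives 8>7]
(C,Q,X): not NE [P1→B gives 9>5]
(C,Q,Y): not NE [P1→D gives 9>8; P2→P gives 8>7; P3→X gives 9>0]
(C,Q,Z): not NE [P1→D gives 9>7; P2→P gives 8>2; P3→X gives 9>0]
(C,R,X): not NE [P1→D gives 7>6; P2→Q gives 9>8; P3→Z gives 2>0]
(C,R,Y): not NE [P2→P gives 8>2]
(C,R,Z): not NE [P2→P gives 8>4]
(D,P,X): not NE [P1→B gives 9>5; P2→R gives 9>7]
(D,P,Y): not NE [P1→B gives 7>2; P2→R gives 5>1; P3→X gives 9>8]
(D,P,Z): not NE [P1→A gives 8>6; P2→R gives 2>1; P3→X gives 9>6]
(D,Q,X): not NE [P1→B gives 9>8; P2→R gives 9>3; P3→Z gives 9>2]
(D,Q,Y): not NE [P2→R gives 5>3; P3→Z gives 9>0]
(D,Q,Z): not NE [P2→R gives 2>0]
(D,R,X): not NE [P3→Y gives 6>1]
(D,R,Y): not NE [P1→C gives 8>3]
(D,R,Z): not NE [P1→C gives 7>1; P3→Y gives 6>5]

NE set: (B,P,X)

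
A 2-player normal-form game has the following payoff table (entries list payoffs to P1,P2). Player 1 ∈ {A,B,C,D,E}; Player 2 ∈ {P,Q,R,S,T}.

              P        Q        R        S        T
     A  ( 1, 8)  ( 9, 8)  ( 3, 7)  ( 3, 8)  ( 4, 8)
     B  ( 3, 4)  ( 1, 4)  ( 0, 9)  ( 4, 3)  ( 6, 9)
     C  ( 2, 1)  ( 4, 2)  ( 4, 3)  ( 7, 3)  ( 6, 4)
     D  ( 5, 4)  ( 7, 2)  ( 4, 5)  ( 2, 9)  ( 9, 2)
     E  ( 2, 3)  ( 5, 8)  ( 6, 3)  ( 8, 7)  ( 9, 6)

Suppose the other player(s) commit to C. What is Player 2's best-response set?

u_2(P vs C) = 1
u_2(Q vs C) = 2
u_2(R vs C) = 3
u_2(S vs C) = 3
u_2(T vs C) = 4
max payoff 4 at {T}

P2 best: {T}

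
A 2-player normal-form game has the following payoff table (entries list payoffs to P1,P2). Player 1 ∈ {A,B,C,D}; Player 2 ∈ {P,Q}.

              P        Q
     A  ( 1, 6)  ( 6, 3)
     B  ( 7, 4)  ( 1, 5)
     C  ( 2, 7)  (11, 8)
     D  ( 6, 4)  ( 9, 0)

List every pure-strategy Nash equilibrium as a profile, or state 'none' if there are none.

NE set: (C,Q)

(A,P): not NE [P1→B gives 7>1]
(A,Q): not NE [P1→C gives 11>6; P2→P gives 6>3]
(B,P): not NE [P2→Q gives 5>4]
(B,Q): not NE [P1→C gives 11>1]
(C,P): not NE [P1→B gives 7>2; P2→Q gives 8>7]
(C,Q): NE
(D,P): not NE [P1→B gives 7>6]
(D,Q): not NE [P1→C gives 11>9; P2→P gives 4>0]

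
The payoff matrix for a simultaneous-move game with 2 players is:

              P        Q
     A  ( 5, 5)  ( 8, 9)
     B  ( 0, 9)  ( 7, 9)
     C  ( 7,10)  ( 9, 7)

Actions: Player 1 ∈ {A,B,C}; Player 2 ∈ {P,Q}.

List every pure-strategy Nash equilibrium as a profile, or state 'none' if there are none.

(A,P): not NE [P1→C gives 7>5; P2→Q gives 9>5]
(A,Q): not NE [P1→C gives 9>8]
(B,P): not NE [P1→C gives 7>0]
(B,Q): not NE [P1→C gives 9>7]
(C,P): NE
(C,Q): not NE [P2→P gives 10>7]

Nash profiles: (C,P)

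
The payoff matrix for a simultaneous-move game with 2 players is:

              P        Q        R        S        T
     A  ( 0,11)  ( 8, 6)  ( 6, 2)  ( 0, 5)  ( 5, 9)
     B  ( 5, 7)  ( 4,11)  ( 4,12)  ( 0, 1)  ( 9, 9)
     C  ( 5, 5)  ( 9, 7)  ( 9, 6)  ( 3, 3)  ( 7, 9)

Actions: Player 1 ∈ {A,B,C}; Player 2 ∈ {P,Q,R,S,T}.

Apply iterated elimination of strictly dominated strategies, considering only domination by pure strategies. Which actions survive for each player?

P1 drop A (C beats it: P:5>0 Q:9>8 R:9>6 S:3>0 T:7>5)
P2 drop P (Q beats it: B:11>7 C:7>5)
P2 drop S (Q beats it: B:11>1 C:7>3)
P1→{B,C} P2→{Q,R,T}

IESDS → P1:{B,C} P2:{Q,R,T}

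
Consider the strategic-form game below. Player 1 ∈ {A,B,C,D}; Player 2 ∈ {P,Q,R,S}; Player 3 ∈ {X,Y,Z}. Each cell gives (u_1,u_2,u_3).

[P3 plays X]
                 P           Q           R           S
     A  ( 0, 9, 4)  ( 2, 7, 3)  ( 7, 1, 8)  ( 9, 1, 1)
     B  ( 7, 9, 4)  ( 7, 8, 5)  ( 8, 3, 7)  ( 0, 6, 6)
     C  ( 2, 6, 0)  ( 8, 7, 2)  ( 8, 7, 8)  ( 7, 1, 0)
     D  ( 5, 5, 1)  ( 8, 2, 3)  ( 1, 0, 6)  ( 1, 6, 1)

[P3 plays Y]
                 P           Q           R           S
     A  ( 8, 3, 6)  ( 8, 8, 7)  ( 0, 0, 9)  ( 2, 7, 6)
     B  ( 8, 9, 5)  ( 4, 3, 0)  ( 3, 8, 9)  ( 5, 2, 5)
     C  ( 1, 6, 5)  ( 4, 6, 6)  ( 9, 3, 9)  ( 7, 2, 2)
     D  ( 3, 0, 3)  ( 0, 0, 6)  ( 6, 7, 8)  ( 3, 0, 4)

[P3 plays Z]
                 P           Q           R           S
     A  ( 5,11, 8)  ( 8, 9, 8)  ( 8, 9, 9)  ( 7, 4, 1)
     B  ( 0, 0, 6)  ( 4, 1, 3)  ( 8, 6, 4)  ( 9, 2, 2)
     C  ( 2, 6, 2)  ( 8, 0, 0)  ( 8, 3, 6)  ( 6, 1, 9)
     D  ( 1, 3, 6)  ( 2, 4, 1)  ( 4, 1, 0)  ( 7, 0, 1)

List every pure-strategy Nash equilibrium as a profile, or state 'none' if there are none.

(A,P,X): not NE [P1→B gives 7>0; P3→Z gives 8>4]
(A,P,Y): not NE [P2→Q gives 8>3; P3→Z gives 8>6]
(A,P,Z): NE
(A,Q,X): not NE [P1→D gives 8>2; P2→P gives 9>7; P3→Z gives 8>3]
(A,Q,Y): not NE [P3→Z gives 8>7]
(A,Q,Z): not NE [P2→P gives 11>9]
(A,R,X): not NE [P1→C gives 8>7; P2→P gives 9>1; P3→Z gives 9>8]
(A,R,Y): not NE [P1→C gives 9>0; P2→Q gives 8>0]
(A,R,Z): not NE [P2→P gives 11>9]
(A,S,X): not NE [P2→P gives 9>1; P3→Y gives 6>1]
(A,S,Y): not NE [P1→C gives 7>2; P2→Q gives 8>7]
(A,S,Z): not NE [P1→B gives 9>7; P2→P gives 11>4; P3→Y gives 6>1]
(B,P,X): not NE [P3→Z gives 6>4]
(B,P,Y): not NE [P3→Z gives 6>5]
(B,P,Z): not NE [P1→A gives 5>0; P2→R gives 6>0]
(B,Q,X): not NE [P1→D gives 8>7; P2→P gives 9>8]
(B,Q,Y): not NE [P1→A gives 8>4; P2→P gives 9>3; P3→X gives 5>0]
(B,Q,Z): not NE [P1→C gives 8>4; P2→R gives 6>1; P3→X gives 5>3]
(B,R,X): not NE [P2→P gives 9>3; P3→Y gives 9>7]
(B,R,Y): not NE [P1→C gives 9>3; P2→P gives 9>8]
(B,R,Z): not NE [P3→Y gives 9>4]
(B,S,X): not NE [P1→A gives 9>0; P2→P gives 9>6]
(B,S,Y): not NE [P1→C gives 7>5; P2→P gives 9>2; P3→X gives 6>5]
(B,S,Z): not NE [P2→R gives 6>2; P3→X gives 6>2]
(C,P,X): not NE [P1→B gives 7>2; P2→R gives 7>6; P3→Y gives 5>0]
(C,P,Y): not NE [P1→B gives 8>1]
(C,P,Z): not NE [P1→A gives 5>2; P3→Y gives 5>2]
(C,Q,X): not NE [P3→Y gives 6>2]
(C,Q,Y): not NE [P1→A gives 8>4]
(C,Q,Z): not NE [P2→P gives 6>0; P3→Y gives 6>0]
(C,R,X): not NE [P3→Y gives 9>8]
(C,R,Y): not NE [P2→Q gives 6>3]
(C,R,Z): not NE [P2→P gives 6>3; P3→Y gives 9>6]
(C,S,X): not NE [P1→A gives 9>7; P2→R gives 7>1; P3→Z gives 9>0]
(C,S,Y): not NE [P2→Q gives 6>2; P3→Z gives 9>2]
(C,S,Z): not NE [P1→B gives 9>6; P2→P gives 6>1]
(D,P,X): not NE [P1→B gives 7>5; P2→S gives 6>5; P3→Z gives 6>1]
(D,P,Y): not NE [P1→B gives 8>3; P2→R gives 7>0; P3→Z gives 6>3]
(D,P,Z): not NE [P1→A gives 5>1; P2→Q gives 4>3]
(D,Q,X): not NE [P2→S gives 6>2; P3→Y gives 6>3]
(D,Q,Y): not NE [P1→A gives 8>0; P2→R gives 7>0]
(D,Q,Z): not NE [P1→C gives 8>2; P3→Y gives 6>1]
(D,R,X): not NE [P1→C gives 8>1; P2→S gives 6>0; P3→Y gives 8>6]
(D,R,Y): not NE [P1→C gives 9>6]
(D,R,Z): not NE [P1→C gives 8>4; P2→Q gives 4>1; P3→Y gives 8>0]
(D,S,X): not NE [P1→A gives 9>1; P3→Y gives 4>1]
(D,S,Y): not NE [P1→C gives 7>3; P2→R gives 7>0]
(D,S,Z): not NE [P1→B gives 9>7; P2→Q gives 4>0; P3→Y gives 4>1]

NE set: (A,P,Z)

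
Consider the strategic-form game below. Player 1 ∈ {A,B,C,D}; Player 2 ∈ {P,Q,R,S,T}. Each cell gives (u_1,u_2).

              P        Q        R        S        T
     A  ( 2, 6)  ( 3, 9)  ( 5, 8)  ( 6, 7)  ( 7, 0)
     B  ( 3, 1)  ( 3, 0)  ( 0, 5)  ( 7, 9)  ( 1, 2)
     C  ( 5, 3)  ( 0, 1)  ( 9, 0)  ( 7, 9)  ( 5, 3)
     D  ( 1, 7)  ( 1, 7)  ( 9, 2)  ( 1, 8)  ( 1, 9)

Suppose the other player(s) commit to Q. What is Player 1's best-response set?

BR_1 = {A,B}

u_1(A vs Q) = 3
u_1(B vs Q) = 3
u_1(C vs Q) = 0
u_1(D vs Q) = 1
max payoff 3 at {A,B}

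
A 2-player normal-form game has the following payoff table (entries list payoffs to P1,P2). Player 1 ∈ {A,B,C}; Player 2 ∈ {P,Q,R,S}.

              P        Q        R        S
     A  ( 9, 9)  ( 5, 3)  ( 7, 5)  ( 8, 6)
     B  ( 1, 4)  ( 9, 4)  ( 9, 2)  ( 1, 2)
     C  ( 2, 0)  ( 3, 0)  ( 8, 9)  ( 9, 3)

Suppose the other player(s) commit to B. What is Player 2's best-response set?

u_2(P vs B) = 4
u_2(Q vs B) = 4
u_2(R vs B) = 2
u_2(S vs B) = 2
max payoff 4 at {P,Q}

argmax u_2 = {P,Q}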